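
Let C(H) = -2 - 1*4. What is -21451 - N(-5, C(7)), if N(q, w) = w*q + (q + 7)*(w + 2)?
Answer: -21473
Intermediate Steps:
C(H) = -6 (C(H) = -2 - 4 = -6)
N(q, w) = q*w + (2 + w)*(7 + q) (N(q, w) = q*w + (7 + q)*(2 + w) = q*w + (2 + w)*(7 + q))
-21451 - N(-5, C(7)) = -21451 - (14 + 2*(-5) + 7*(-6) + 2*(-5)*(-6)) = -21451 - (14 - 10 - 42 + 60) = -21451 - 1*22 = -21451 - 22 = -21473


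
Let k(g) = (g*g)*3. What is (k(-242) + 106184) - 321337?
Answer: -39461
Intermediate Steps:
k(g) = 3*g² (k(g) = g²*3 = 3*g²)
(k(-242) + 106184) - 321337 = (3*(-242)² + 106184) - 321337 = (3*58564 + 106184) - 321337 = (175692 + 106184) - 321337 = 281876 - 321337 = -39461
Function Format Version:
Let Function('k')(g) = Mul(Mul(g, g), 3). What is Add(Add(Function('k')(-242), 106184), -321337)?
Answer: -39461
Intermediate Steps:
Function('k')(g) = Mul(3, Pow(g, 2)) (Function('k')(g) = Mul(Pow(g, 2), 3) = Mul(3, Pow(g, 2)))
Add(Add(Function('k')(-242), 106184), -321337) = Add(Add(Mul(3, Pow(-242, 2)), 106184), -321337) = Add(Add(Mul(3, 58564), 106184), -321337) = Add(Add(175692, 106184), -321337) = Add(281876, -321337) = -39461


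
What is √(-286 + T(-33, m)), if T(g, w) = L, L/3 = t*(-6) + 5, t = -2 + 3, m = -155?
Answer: 17*I ≈ 17.0*I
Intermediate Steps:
t = 1
L = -3 (L = 3*(1*(-6) + 5) = 3*(-6 + 5) = 3*(-1) = -3)
T(g, w) = -3
√(-286 + T(-33, m)) = √(-286 - 3) = √(-289) = 17*I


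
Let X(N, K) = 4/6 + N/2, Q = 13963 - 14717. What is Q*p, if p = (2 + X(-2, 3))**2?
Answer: -18850/9 ≈ -2094.4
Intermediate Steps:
Q = -754
X(N, K) = 2/3 + N/2 (X(N, K) = 4*(1/6) + N*(1/2) = 2/3 + N/2)
p = 25/9 (p = (2 + (2/3 + (1/2)*(-2)))**2 = (2 + (2/3 - 1))**2 = (2 - 1/3)**2 = (5/3)**2 = 25/9 ≈ 2.7778)
Q*p = -754*25/9 = -18850/9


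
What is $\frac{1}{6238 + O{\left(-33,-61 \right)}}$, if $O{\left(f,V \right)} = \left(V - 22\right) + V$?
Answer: $\frac{1}{6094} \approx 0.0001641$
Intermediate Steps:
$O{\left(f,V \right)} = -22 + 2 V$ ($O{\left(f,V \right)} = \left(V - 22\right) + V = \left(-22 + V\right) + V = -22 + 2 V$)
$\frac{1}{6238 + O{\left(-33,-61 \right)}} = \frac{1}{6238 + \left(-22 + 2 \left(-61\right)\right)} = \frac{1}{6238 - 144} = \frac{1}{6094}$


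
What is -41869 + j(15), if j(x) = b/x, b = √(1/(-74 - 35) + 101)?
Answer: -41869 + 16*√4687/1635 ≈ -41868.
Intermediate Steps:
b = 16*√4687/109 (b = √(1/(-109) + 101) = √(-1/109 + 101) = √(11008/109) = 16*√4687/109 ≈ 10.049)
j(x) = 16*√4687/(109*x) (j(x) = (16*√4687/109)/x = 16*√4687/(109*x))
-41869 + j(15) = -41869 + (16/109)*√4687/15 = -41869 + (16/109)*√4687*(1/15) = -41869 + 16*√4687/1635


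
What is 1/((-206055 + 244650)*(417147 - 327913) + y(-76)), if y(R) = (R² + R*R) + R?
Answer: 1/3443997706 ≈ 2.9036e-10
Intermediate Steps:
y(R) = R + 2*R² (y(R) = (R² + R²) + R = 2*R² + R = R + 2*R²)
1/((-206055 + 244650)*(417147 - 327913) + y(-76)) = 1/((-206055 + 244650)*(417147 - 327913) - 76*(1 + 2*(-76))) = 1/(38595*89234 - 76*(1 - 152)) = 1/(3443986230 - 76*(-151)) = 1/(3443986230 + 11476) = 1/3443997706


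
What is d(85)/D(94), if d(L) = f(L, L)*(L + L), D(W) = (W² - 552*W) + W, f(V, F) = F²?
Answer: -614125/21479 ≈ -28.592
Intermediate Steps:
D(W) = W² - 551*W
d(L) = 2*L³ (d(L) = L²*(L + L) = L²*(2*L) = 2*L³)
d(85)/D(94) = (2*85³)/((94*(-551 + 94))) = (2*614125)/((94*(-457))) = 1228250/(-42958) = 1228250*(-1/42958) = -614125/21479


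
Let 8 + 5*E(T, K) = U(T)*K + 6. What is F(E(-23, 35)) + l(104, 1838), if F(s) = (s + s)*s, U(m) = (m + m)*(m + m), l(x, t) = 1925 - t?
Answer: 10969176903/25 ≈ 4.3877e+8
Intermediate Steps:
U(m) = 4*m² (U(m) = (2*m)*(2*m) = 4*m²)
E(T, K) = -⅖ + 4*K*T²/5 (E(T, K) = -8/5 + ((4*T²)*K + 6)/5 = -8/5 + (4*K*T² + 6)/5 = -8/5 + (6 + 4*K*T²)/5 = -8/5 + (6/5 + 4*K*T²/5) = -⅖ + 4*K*T²/5)
F(s) = 2*s² (F(s) = (2*s)*s = 2*s²)
F(E(-23, 35)) + l(104, 1838) = 2*(-⅖ + (⅘)*35*(-23)²)² + (1925 - 1*1838) = 2*(-⅖ + (⅘)*35*529)² + (1925 - 1838) = 2*(-⅖ + 14812)² + 87 = 2*(74058/5)² + 87 = 2*(5484587364/25) + 87 = 10969174728/25 + 87 = 10969176903/25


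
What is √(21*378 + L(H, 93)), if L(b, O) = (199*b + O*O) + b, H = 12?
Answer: √18987 ≈ 137.79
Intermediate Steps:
L(b, O) = O² + 200*b (L(b, O) = (199*b + O²) + b = (O² + 199*b) + b = O² + 200*b)
√(21*378 + L(H, 93)) = √(21*378 + (93² + 200*12)) = √(7938 + (8649 + 2400)) = √(7938 + 11049) = √18987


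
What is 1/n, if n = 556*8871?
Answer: 1/4932276 ≈ 2.0275e-7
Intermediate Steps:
n = 4932276
1/n = 1/4932276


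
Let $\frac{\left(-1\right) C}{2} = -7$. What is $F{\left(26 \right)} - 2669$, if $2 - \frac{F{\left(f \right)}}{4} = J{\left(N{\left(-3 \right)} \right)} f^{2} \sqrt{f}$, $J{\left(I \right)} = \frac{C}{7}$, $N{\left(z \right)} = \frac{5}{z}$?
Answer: $-2661 - 5408 \sqrt{26} \approx -30237.0$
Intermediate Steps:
$C = 14$ ($C = \left(-2\right) \left(-7\right) = 14$)
$J{\left(I \right)} = 2$ ($J{\left(I \right)} = \frac{14}{7} = 14 \cdot \frac{1}{7} = 2$)
$F{\left(f \right)} = 8 - 8 f^{\frac{5}{2}}$ ($F{\left(f \right)} = 8 - 4 \cdot 2 f^{2} \sqrt{f} = 8 - 4 \cdot 2 f^{\frac{5}{2}} = 8 - 8 f^{\frac{5}{2}}$)
$F{\left(26 \right)} - 2669 = \left(8 - 8 \cdot 26^{\frac{5}{2}}\right) - 2669 = \left(8 - 8 \cdot 676 \sqrt{26}\right) - 2669 = \left(8 - 5408 \sqrt{26}\right) - 2669 = -2661 - 5408 \sqrt{26}$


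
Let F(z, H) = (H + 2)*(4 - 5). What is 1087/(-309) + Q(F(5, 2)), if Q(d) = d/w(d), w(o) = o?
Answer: -778/309 ≈ -2.5178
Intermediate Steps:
F(z, H) = -2 - H (F(z, H) = (2 + H)*(-1) = -2 - H)
Q(d) = 1 (Q(d) = d/d = 1)
1087/(-309) + Q(F(5, 2)) = 1087/(-309) + 1 = 1087*(-1/309) + 1 = -1087/309 + 1 = -778/309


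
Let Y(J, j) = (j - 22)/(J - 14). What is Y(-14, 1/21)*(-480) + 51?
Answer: -15941/49 ≈ -325.33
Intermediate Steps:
Y(J, j) = (-22 + j)/(-14 + J)
Y(-14, 1/21)*(-480) + 51 = ((-22 + 1/21)/(-14 - 14))*(-480) + 51 = ((-22 + 1/21)/(-28))*(-480) + 51 = -1/28*(-461/21)*(-480) + 51 = (461/588)*(-480) + 51 = -18440/49 + 51 = -15941/49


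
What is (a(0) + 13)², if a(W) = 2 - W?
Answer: 225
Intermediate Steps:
(a(0) + 13)² = ((2 - 1*0) + 13)² = ((2 + 0) + 13)² = (2 + 13)² = 15² = 225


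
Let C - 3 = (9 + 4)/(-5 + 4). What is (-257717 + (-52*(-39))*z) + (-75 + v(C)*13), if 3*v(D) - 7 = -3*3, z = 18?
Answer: -663890/3 ≈ -2.2130e+5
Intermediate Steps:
C = -10 (C = 3 + (9 + 4)/(-5 + 4) = 3 + 13/(-1) = 3 + 13*(-1) = 3 - 13 = -10)
v(D) = -2/3 (v(D) = 7/3 + (-3*3)/3 = 7/3 + (1/3)*(-9) = 7/3 - 3 = -2/3)
(-257717 + (-52*(-39))*z) + (-75 + v(C)*13) = (-257717 - 52*(-39)*18) + (-75 - 2/3*13) = (-257717 + 2028*18) + (-75 - 26/3) = (-257717 + 36504) - 251/3 = -221213 - 251/3 = -663890/3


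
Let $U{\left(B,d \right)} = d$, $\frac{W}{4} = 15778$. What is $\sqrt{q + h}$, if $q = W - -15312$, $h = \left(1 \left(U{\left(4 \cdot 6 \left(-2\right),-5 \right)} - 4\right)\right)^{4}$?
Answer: $\sqrt{84985} \approx 291.52$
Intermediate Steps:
$W = 63112$ ($W = 4 \cdot 15778 = 63112$)
$h = 6561$ ($h = \left(1 \left(-5 - 4\right)\right)^{4} = \left(1 \left(-9\right)\right)^{4} = \left(-9\right)^{4} = 6561$)
$q = 78424$ ($q = 63112 - -15312 = 63112 + 15312 = 78424$)
$\sqrt{q + h} = \sqrt{78424 + 6561} = \sqrt{84985}$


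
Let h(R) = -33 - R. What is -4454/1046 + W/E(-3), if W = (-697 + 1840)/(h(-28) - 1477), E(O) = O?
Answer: -1033717/258362 ≈ -4.0010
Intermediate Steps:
W = -381/494 (W = (-697 + 1840)/((-33 - 1*(-28)) - 1477) = 1143/((-33 + 28) - 1477) = 1143/(-5 - 1477) = 1143/(-1482) = 1143*(-1/1482) = -381/494 ≈ -0.77126)
-4454/1046 + W/E(-3) = -4454/1046 - 381/494/(-3) = -4454*1/1046 - 381/494*(-1/3) = -2227/523 + 127/494 = -1033717/258362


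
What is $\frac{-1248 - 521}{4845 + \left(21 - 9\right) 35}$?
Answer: $- \frac{1769}{5265} \approx -0.33599$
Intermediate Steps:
$\frac{-1248 - 521}{4845 + \left(21 - 9\right) 35} = - \frac{1769}{4845 + 12 \cdot 35} = - \frac{1769}{4845 + 420} = - \frac{1769}{5265}$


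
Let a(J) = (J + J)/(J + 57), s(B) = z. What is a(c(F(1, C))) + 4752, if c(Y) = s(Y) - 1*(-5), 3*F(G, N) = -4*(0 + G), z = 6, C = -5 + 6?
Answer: 161579/34 ≈ 4752.3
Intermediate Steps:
C = 1
F(G, N) = -4*G/3 (F(G, N) = (-4*(0 + G))/3 = (-4*G)/3 = -4*G/3)
s(B) = 6
c(Y) = 11 (c(Y) = 6 - 1*(-5) = 6 + 5 = 11)
a(J) = 2*J/(57 + J) (a(J) = (2*J)/(57 + J) = 2*J/(57 + J))
a(c(F(1, C))) + 4752 = 2*11/(57 + 11) + 4752 = 2*11/68 + 4752 = 2*11*(1/68) + 4752 = 11/34 + 4752 = 161579/34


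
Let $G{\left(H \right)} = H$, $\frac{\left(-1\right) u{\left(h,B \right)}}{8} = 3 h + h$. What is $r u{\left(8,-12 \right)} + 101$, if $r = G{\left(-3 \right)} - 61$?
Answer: $16485$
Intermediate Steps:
$u{\left(h,B \right)} = - 32 h$ ($u{\left(h,B \right)} = - 8 \left(3 h + h\right) = - 8 \cdot 4 h = - 32 h$)
$r = -64$ ($r = -3 - 61 = -64$)
$r u{\left(8,-12 \right)} + 101 = - 64 \left(\left(-32\right) 8\right) + 101 = \left(-64\right) \left(-256\right) + 101 = 16384 + 101 = 16485$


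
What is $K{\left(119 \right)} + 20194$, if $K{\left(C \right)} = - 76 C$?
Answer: $11150$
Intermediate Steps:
$K{\left(119 \right)} + 20194 = \left(-76\right) 119 + 20194 = -9044 + 20194 = 11150$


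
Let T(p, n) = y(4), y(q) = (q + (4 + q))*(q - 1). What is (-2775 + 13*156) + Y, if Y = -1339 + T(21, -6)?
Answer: -2050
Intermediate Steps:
y(q) = (-1 + q)*(4 + 2*q) (y(q) = (4 + 2*q)*(-1 + q) = (-1 + q)*(4 + 2*q))
T(p, n) = 36 (T(p, n) = -4 + 2*4 + 2*4**2 = -4 + 8 + 2*16 = -4 + 8 + 32 = 36)
Y = -1303 (Y = -1339 + 36 = -1303)
(-2775 + 13*156) + Y = (-2775 + 13*156) - 1303 = (-2775 + 2028) - 1303 = -747 - 1303 = -2050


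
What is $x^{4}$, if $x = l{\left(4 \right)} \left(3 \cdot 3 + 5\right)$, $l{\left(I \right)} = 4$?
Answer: $9834496$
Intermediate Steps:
$x = 56$ ($x = 4 \left(3 \cdot 3 + 5\right) = 4 \left(9 + 5\right) = 4 \cdot 14 = 56$)
$x^{4} = 56^{4} = 9834496$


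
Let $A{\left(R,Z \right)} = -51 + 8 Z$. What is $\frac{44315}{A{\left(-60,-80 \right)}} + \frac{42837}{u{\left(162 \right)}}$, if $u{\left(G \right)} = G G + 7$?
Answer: $- \frac{1133712698}{18139441} \approx -62.5$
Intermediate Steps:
$u{\left(G \right)} = 7 + G^{2}$ ($u{\left(G \right)} = G^{2} + 7 = 7 + G^{2}$)
$\frac{44315}{A{\left(-60,-80 \right)}} + \frac{42837}{u{\left(162 \right)}} = \frac{44315}{-51 + 8 \left(-80\right)} + \frac{42837}{7 + 162^{2}} = \frac{44315}{-51 - 640} + \frac{42837}{7 + 26244} = \frac{44315}{-691} + \frac{42837}{26251} = 44315 \left(- \frac{1}{691}\right) + 42837 \cdot \frac{1}{26251} = - \frac{44315}{691} + \frac{42837}{26251} = - \frac{1133712698}{18139441}$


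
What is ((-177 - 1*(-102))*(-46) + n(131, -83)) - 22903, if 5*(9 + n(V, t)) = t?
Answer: -97393/5 ≈ -19479.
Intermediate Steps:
n(V, t) = -9 + t/5
((-177 - 1*(-102))*(-46) + n(131, -83)) - 22903 = ((-177 - 1*(-102))*(-46) + (-9 + (⅕)*(-83))) - 22903 = ((-177 + 102)*(-46) + (-9 - 83/5)) - 22903 = (-75*(-46) - 128/5) - 22903 = (3450 - 128/5) - 22903 = 17122/5 - 22903 = -97393/5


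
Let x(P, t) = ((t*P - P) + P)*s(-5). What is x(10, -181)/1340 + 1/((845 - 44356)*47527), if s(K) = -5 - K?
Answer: -1/2067947297 ≈ -4.8357e-10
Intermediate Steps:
x(P, t) = 0 (x(P, t) = ((t*P - P) + P)*(-5 - 1*(-5)) = ((P*t - P) + P)*(-5 + 5) = ((-P + P*t) + P)*0 = (P*t)*0 = 0)
x(10, -181)/1340 + 1/((845 - 44356)*47527) = 0/1340 + 1/((845 - 44356)*47527) = 0*(1/1340) + (1/47527)/(-43511) = 0 - 1/43511*1/47527 = 0 - 1/2067947297 = -1/2067947297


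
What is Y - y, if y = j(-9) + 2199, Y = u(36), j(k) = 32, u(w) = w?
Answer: -2195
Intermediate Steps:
Y = 36
y = 2231 (y = 32 + 2199 = 2231)
Y - y = 36 - 1*2231 = 36 - 2231 = -2195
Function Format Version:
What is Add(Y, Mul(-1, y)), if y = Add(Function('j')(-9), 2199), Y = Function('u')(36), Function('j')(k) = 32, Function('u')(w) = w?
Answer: -2195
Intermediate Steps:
Y = 36
y = 2231 (y = Add(32, 2199) = 2231)
Add(Y, Mul(-1, y)) = Add(36, Mul(-1, 2231)) = Add(36, -2231) = -2195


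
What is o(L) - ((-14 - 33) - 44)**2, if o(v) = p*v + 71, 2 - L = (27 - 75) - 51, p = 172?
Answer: 9162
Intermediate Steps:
L = 101 (L = 2 - ((27 - 75) - 51) = 2 - (-48 - 51) = 2 - 1*(-99) = 2 + 99 = 101)
o(v) = 71 + 172*v (o(v) = 172*v + 71 = 71 + 172*v)
o(L) - ((-14 - 33) - 44)**2 = (71 + 172*101) - ((-14 - 33) - 44)**2 = (71 + 17372) - (-47 - 44)**2 = 17443 - 1*(-91)**2 = 17443 - 1*8281 = 17443 - 8281 = 9162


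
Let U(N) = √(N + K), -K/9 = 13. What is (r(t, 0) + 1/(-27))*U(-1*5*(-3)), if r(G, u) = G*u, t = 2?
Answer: -I*√102/27 ≈ -0.37406*I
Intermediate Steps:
K = -117 (K = -9*13 = -117)
U(N) = √(-117 + N) (U(N) = √(N - 117) = √(-117 + N))
(r(t, 0) + 1/(-27))*U(-1*5*(-3)) = (2*0 + 1/(-27))*√(-117 - 1*5*(-3)) = (0 - 1/27)*√(-117 - 5*(-3)) = -√(-117 + 15)/27 = -I*√102/27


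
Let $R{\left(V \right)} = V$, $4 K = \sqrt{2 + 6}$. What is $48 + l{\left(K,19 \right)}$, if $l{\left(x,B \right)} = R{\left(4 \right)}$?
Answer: $52$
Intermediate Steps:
$K = \frac{\sqrt{2}}{2}$ ($K = \frac{\sqrt{2 + 6}}{4} = \frac{\sqrt{8}}{4} = \frac{2 \sqrt{2}}{4} = \frac{\sqrt{2}}{2} \approx 0.70711$)
$l{\left(x,B \right)} = 4$
$48 + l{\left(K,19 \right)} = 48 + 4 = 52$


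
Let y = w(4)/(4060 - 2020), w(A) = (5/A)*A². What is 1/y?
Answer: 102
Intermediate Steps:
w(A) = 5*A
y = 1/102 (y = (5*4)/(4060 - 2020) = 20/2040 = 20*(1/2040) = 1/102 ≈ 0.0098039)
1/y = 1/(1/102) = 102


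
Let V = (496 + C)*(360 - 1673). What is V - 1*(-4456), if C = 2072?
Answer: -3367328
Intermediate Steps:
V = -3371784 (V = (496 + 2072)*(360 - 1673) = 2568*(-1313) = -3371784)
V - 1*(-4456) = -3371784 - 1*(-4456) = -3371784 + 4456 = -3367328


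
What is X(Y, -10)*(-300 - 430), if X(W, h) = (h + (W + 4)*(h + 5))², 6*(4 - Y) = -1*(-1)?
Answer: -31764125/18 ≈ -1.7647e+6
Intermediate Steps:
Y = 23/6 (Y = 4 - (-1)*(-1)/6 = 4 - ⅙*1 = 4 - ⅙ = 23/6 ≈ 3.8333)
X(W, h) = (h + (4 + W)*(5 + h))²
X(Y, -10)*(-300 - 430) = (20 + 5*(23/6) + 5*(-10) + (23/6)*(-10))²*(-300 - 430) = (20 + 115/6 - 50 - 115/3)²*(-730) = (-295/6)²*(-730) = (87025/36)*(-730) = -31764125/18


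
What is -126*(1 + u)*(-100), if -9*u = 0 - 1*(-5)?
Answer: 5600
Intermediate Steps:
u = -5/9 (u = -(0 - 1*(-5))/9 = -(0 + 5)/9 = -1/9*5 = -5/9 ≈ -0.55556)
-126*(1 + u)*(-100) = -126*(1 - 5/9)*(-100) = -126*4/9*(-100) = -63*8/9*(-100) = -56*(-100) = 5600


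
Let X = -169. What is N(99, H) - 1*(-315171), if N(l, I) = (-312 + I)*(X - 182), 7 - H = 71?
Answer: 447147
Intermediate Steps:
H = -64 (H = 7 - 1*71 = 7 - 71 = -64)
N(l, I) = 109512 - 351*I (N(l, I) = (-312 + I)*(-169 - 182) = (-312 + I)*(-351) = 109512 - 351*I)
N(99, H) - 1*(-315171) = (109512 - 351*(-64)) - 1*(-315171) = (109512 + 22464) + 315171 = 131976 + 315171 = 447147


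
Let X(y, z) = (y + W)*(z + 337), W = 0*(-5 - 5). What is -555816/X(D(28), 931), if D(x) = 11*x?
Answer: -69477/48818 ≈ -1.4232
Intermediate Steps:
W = 0 (W = 0*(-10) = 0)
X(y, z) = y*(337 + z) (X(y, z) = (y + 0)*(z + 337) = y*(337 + z))
-555816/X(D(28), 931) = -555816*1/(308*(337 + 931)) = -555816/(308*1268) = -555816/390544 = -555816*1/390544 = -69477/48818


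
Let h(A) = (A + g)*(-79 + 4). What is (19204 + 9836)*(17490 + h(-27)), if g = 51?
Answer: 455637600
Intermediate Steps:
h(A) = -3825 - 75*A (h(A) = (A + 51)*(-79 + 4) = (51 + A)*(-75) = -3825 - 75*A)
(19204 + 9836)*(17490 + h(-27)) = (19204 + 9836)*(17490 + (-3825 - 75*(-27))) = 29040*(17490 + (-3825 + 2025)) = 29040*(17490 - 1800) = 29040*15690 = 455637600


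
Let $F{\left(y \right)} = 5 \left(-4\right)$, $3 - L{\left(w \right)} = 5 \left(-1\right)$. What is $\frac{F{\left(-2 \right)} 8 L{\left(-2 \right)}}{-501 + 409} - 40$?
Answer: $- \frac{600}{23} \approx -26.087$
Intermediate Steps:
$L{\left(w \right)} = 8$ ($L{\left(w \right)} = 3 - 5 \left(-1\right) = 3 - -5 = 3 + 5 = 8$)
$F{\left(y \right)} = -20$
$\frac{F{\left(-2 \right)} 8 L{\left(-2 \right)}}{-501 + 409} - 40 = \frac{\left(-20\right) 8 \cdot 8}{-501 + 409} - 40 = \frac{\left(-160\right) 8}{-92} - 40 = \left(- \frac{1}{92}\right) \left(-1280\right) - 40 = \frac{320}{23} - 40 = - \frac{600}{23}$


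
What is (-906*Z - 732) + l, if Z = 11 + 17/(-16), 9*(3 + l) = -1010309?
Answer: -8783635/72 ≈ -1.2199e+5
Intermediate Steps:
l = -1010336/9 (l = -3 + (⅑)*(-1010309) = -3 - 1010309/9 = -1010336/9 ≈ -1.1226e+5)
Z = 159/16 (Z = 11 + 17*(-1/16) = 11 - 17/16 = 159/16 ≈ 9.9375)
(-906*Z - 732) + l = (-906*159/16 - 732) - 1010336/9 = (-72027/8 - 732) - 1010336/9 = -77883/8 - 1010336/9 = -8783635/72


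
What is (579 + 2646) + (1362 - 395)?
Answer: 4192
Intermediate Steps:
(579 + 2646) + (1362 - 395) = 3225 + 967 = 4192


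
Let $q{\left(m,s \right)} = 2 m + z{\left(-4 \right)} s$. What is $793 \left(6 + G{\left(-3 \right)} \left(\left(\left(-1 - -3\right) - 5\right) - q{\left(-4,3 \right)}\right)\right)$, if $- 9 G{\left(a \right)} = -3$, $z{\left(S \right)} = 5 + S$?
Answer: $\frac{15860}{3} \approx 5286.7$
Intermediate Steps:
$G{\left(a \right)} = \frac{1}{3}$ ($G{\left(a \right)} = \left(- \frac{1}{9}\right) \left(-3\right) = \frac{1}{3}$)
$q{\left(m,s \right)} = s + 2 m$ ($q{\left(m,s \right)} = 2 m + \left(5 - 4\right) s = 2 m + 1 s = 2 m + s = s + 2 m$)
$793 \left(6 + G{\left(-3 \right)} \left(\left(\left(-1 - -3\right) - 5\right) - q{\left(-4,3 \right)}\right)\right) = 793 \left(6 + \frac{\left(\left(-1 - -3\right) - 5\right) - \left(3 + 2 \left(-4\right)\right)}{3}\right) = 793 \left(6 + \frac{\left(\left(-1 + \left(-1 + 4\right)\right) - 5\right) - \left(3 - 8\right)}{3}\right) = 793 \left(6 + \frac{\left(\left(-1 + 3\right) - 5\right) - -5}{3}\right) = 793 \left(6 + \frac{\left(2 - 5\right) + 5}{3}\right) = 793 \left(6 + \frac{-3 + 5}{3}\right) = 793 \left(6 + \frac{1}{3} \cdot 2\right) = 793 \left(6 + \frac{2}{3}\right) = 793 \cdot \frac{20}{3} = \frac{15860}{3}$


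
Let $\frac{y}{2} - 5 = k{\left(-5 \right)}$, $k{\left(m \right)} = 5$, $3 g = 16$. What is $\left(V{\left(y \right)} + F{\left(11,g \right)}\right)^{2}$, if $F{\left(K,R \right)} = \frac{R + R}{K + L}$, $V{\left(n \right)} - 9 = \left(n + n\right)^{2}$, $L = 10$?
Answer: $\frac{10281757201}{3969} \approx 2.5905 \cdot 10^{6}$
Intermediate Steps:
$g = \frac{16}{3}$ ($g = \frac{1}{3} \cdot 16 = \frac{16}{3} \approx 5.3333$)
$y = 20$ ($y = 10 + 2 \cdot 5 = 10 + 10 = 20$)
$V{\left(n \right)} = 9 + 4 n^{2}$ ($V{\left(n \right)} = 9 + \left(n + n\right)^{2} = 9 + \left(2 n\right)^{2} = 9 + 4 n^{2}$)
$F{\left(K,R \right)} = \frac{2 R}{10 + K}$ ($F{\left(K,R \right)} = \frac{R + R}{K + 10} = \frac{2 R}{10 + K}$)
$\left(V{\left(y \right)} + F{\left(11,g \right)}\right)^{2} = \left(\left(9 + 4 \cdot 20^{2}\right) + 2 \cdot \frac{16}{3} \frac{1}{10 + 11}\right)^{2} = \left(\left(9 + 4 \cdot 400\right) + 2 \cdot \frac{16}{3} \cdot \frac{1}{21}\right)^{2} = \left(\left(9 + 1600\right) + 2 \cdot \frac{16}{3} \cdot \frac{1}{21}\right)^{2} = \left(1609 + \frac{32}{63}\right)^{2} = \left(\frac{101399}{63}\right)^{2} = \frac{10281757201}{3969}$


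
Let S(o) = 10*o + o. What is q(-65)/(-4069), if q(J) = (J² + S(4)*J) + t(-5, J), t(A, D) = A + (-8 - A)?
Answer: -1357/4069 ≈ -0.33350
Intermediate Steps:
t(A, D) = -8
S(o) = 11*o
q(J) = -8 + J² + 44*J (q(J) = (J² + (11*4)*J) - 8 = (J² + 44*J) - 8 = -8 + J² + 44*J)
q(-65)/(-4069) = (-8 + (-65)² + 44*(-65))/(-4069) = (-8 + 4225 - 2860)*(-1/4069) = 1357*(-1/4069) = -1357/4069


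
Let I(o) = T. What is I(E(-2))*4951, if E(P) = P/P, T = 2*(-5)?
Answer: -49510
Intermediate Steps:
T = -10
E(P) = 1
I(o) = -10
I(E(-2))*4951 = -10*4951 = -49510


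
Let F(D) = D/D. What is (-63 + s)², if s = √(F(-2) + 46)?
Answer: (63 - √47)² ≈ 3152.2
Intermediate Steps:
F(D) = 1
s = √47 (s = √(1 + 46) = √47 ≈ 6.8557)
(-63 + s)² = (-63 + √47)²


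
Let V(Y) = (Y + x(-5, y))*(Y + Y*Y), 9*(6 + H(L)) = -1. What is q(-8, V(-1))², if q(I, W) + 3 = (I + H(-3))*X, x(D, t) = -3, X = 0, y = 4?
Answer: 9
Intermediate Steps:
H(L) = -55/9 (H(L) = -6 + (⅑)*(-1) = -6 - ⅑ = -55/9)
V(Y) = (-3 + Y)*(Y + Y²) (V(Y) = (Y - 3)*(Y + Y*Y) = (-3 + Y)*(Y + Y²))
q(I, W) = -3 (q(I, W) = -3 + (I - 55/9)*0 = -3 + (-55/9 + I)*0 = -3 + 0 = -3)
q(-8, V(-1))² = (-3)² = 9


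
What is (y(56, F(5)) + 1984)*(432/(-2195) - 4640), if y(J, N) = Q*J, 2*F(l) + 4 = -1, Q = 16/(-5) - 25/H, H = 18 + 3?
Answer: -265549368704/32925 ≈ -8.0653e+6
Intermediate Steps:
H = 21
Q = -461/105 (Q = 16/(-5) - 25/21 = 16*(-⅕) - 25*1/21 = -16/5 - 25/21 = -461/105 ≈ -4.3905)
F(l) = -5/2 (F(l) = -2 + (½)*(-1) = -2 - ½ = -5/2)
y(J, N) = -461*J/105
(y(56, F(5)) + 1984)*(432/(-2195) - 4640) = (-461/105*56 + 1984)*(432/(-2195) - 4640) = (-3688/15 + 1984)*(432*(-1/2195) - 4640) = 26072*(-432/2195 - 4640)/15 = (26072/15)*(-10185232/2195) = -265549368704/32925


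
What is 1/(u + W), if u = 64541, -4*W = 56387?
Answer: 4/201777 ≈ 1.9824e-5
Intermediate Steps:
W = -56387/4 (W = -¼*56387 = -56387/4 ≈ -14097.)
1/(u + W) = 1/(64541 - 56387/4) = 1/(201777/4) = 4/201777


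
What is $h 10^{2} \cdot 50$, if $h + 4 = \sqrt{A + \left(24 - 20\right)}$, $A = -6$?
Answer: $-20000 + 5000 i \sqrt{2} \approx -20000.0 + 7071.1 i$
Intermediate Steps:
$h = -4 + i \sqrt{2}$ ($h = -4 + \sqrt{-6 + \left(24 - 20\right)} = -4 + \sqrt{-6 + 4} = -4 + \sqrt{-2} = -4 + i \sqrt{2} \approx -4.0 + 1.4142 i$)
$h 10^{2} \cdot 50 = \left(-4 + i \sqrt{2}\right) 10^{2} \cdot 50 = \left(-4 + i \sqrt{2}\right) 100 \cdot 50 = \left(-400 + 100 i \sqrt{2}\right) 50 = -20000 + 5000 i \sqrt{2}$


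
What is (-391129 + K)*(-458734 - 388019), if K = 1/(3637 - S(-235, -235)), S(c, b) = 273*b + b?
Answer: 22529838601130946/68027 ≈ 3.3119e+11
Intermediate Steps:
S(c, b) = 274*b
K = 1/68027 (K = 1/(3637 - 274*(-235)) = 1/(3637 - 1*(-64390)) = 1/(3637 + 64390) = 1/68027 ≈ 1.4700e-5)
(-391129 + K)*(-458734 - 388019) = (-391129 + 1/68027)*(-458734 - 388019) = -26607332482/68027*(-846753) = 22529838601130946/68027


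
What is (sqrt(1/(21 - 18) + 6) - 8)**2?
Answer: (24 - sqrt(57))**2/9 ≈ 30.068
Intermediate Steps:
(sqrt(1/(21 - 18) + 6) - 8)**2 = (sqrt(1/3 + 6) - 8)**2 = (sqrt(19/3) - 8)**2 = (sqrt(57)/3 - 8)**2 = (-8 + sqrt(57)/3)**2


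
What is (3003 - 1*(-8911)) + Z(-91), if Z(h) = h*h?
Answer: 20195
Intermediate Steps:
Z(h) = h**2
(3003 - 1*(-8911)) + Z(-91) = (3003 - 1*(-8911)) + (-91)**2 = (3003 + 8911) + 8281 = 11914 + 8281 = 20195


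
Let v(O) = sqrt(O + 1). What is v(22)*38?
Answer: 38*sqrt(23) ≈ 182.24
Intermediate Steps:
v(O) = sqrt(1 + O)
v(22)*38 = sqrt(1 + 22)*38 = sqrt(23)*38 = 38*sqrt(23)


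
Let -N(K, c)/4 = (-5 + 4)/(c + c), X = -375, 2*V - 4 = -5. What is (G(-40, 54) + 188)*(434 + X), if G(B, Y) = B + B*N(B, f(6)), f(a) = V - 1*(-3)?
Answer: 6844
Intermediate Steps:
V = -½ (V = 2 + (½)*(-5) = 2 - 5/2 = -½ ≈ -0.50000)
f(a) = 5/2 (f(a) = -½ - 1*(-3) = -½ + 3 = 5/2)
N(K, c) = 2/c (N(K, c) = -4*(-5 + 4)/(c + c) = -(-4)/(2*c) = -(-4)*1/(2*c) = -(-2)/c = 2/c)
G(B, Y) = 9*B/5 (G(B, Y) = B + B*(2/(5/2)) = B + B*(2*(⅖)) = B + B*(⅘) = B + 4*B/5 = 9*B/5)
(G(-40, 54) + 188)*(434 + X) = ((9/5)*(-40) + 188)*(434 - 375) = (-72 + 188)*59 = 116*59 = 6844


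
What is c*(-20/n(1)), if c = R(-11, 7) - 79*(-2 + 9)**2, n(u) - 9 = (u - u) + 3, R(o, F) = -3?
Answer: 19370/3 ≈ 6456.7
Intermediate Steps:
n(u) = 12 (n(u) = 9 + ((u - u) + 3) = 9 + (0 + 3) = 9 + 3 = 12)
c = -3874 (c = -3 - 79*(-2 + 9)**2 = -3 - 79*7**2 = -3 - 79*49 = -3 - 3871 = -3874)
c*(-20/n(1)) = -(-77480)/12 = -3874*(-5/3) = 19370/3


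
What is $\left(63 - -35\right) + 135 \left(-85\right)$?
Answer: $-11377$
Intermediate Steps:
$\left(63 - -35\right) + 135 \left(-85\right) = \left(63 + 35\right) - 11475 = 98 - 11475 = -11377$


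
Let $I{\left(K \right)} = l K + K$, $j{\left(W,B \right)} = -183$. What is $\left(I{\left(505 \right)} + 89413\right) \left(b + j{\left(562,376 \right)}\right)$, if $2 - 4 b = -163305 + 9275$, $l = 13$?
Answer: $3697710975$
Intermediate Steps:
$b = 38508$ ($b = \frac{1}{2} - \frac{-163305 + 9275}{4} = \frac{1}{2} - - \frac{77015}{2} = \frac{1}{2} + \frac{77015}{2} = 38508$)
$I{\left(K \right)} = 14 K$ ($I{\left(K \right)} = 13 K + K = 14 K$)
$\left(I{\left(505 \right)} + 89413\right) \left(b + j{\left(562,376 \right)}\right) = \left(14 \cdot 505 + 89413\right) \left(38508 - 183\right) = \left(7070 + 89413\right) 38325 = 96483 \cdot 38325 = 3697710975$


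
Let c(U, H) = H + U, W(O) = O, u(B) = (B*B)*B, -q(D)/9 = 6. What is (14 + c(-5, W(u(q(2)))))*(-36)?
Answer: 5668380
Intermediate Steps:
q(D) = -54 (q(D) = -9*6 = -54)
u(B) = B³ (u(B) = B²*B = B³)
(14 + c(-5, W(u(q(2)))))*(-36) = (14 + ((-54)³ - 5))*(-36) = (14 + (-157464 - 5))*(-36) = (14 - 157469)*(-36) = -157455*(-36) = 5668380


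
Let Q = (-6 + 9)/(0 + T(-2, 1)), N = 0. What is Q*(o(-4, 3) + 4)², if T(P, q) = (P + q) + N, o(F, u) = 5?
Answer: -243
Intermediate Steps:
T(P, q) = P + q (T(P, q) = (P + q) + 0 = P + q)
Q = -3 (Q = (-6 + 9)/(0 + (-2 + 1)) = 3/(0 - 1) = 3/(-1) = 3*(-1) = -3)
Q*(o(-4, 3) + 4)² = -3*(5 + 4)² = -3*9² = -3*81 = -243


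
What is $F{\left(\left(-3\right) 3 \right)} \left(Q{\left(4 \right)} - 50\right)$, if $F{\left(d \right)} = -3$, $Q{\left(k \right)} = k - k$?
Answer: $150$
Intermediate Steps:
$Q{\left(k \right)} = 0$
$F{\left(\left(-3\right) 3 \right)} \left(Q{\left(4 \right)} - 50\right) = - 3 \left(0 - 50\right) = \left(-3\right) \left(-50\right) = 150$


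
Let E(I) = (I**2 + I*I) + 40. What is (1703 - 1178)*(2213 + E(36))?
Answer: 2543625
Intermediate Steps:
E(I) = 40 + 2*I**2 (E(I) = (I**2 + I**2) + 40 = 2*I**2 + 40 = 40 + 2*I**2)
(1703 - 1178)*(2213 + E(36)) = (1703 - 1178)*(2213 + (40 + 2*36**2)) = 525*(2213 + (40 + 2*1296)) = 525*(2213 + (40 + 2592)) = 525*(2213 + 2632) = 525*4845 = 2543625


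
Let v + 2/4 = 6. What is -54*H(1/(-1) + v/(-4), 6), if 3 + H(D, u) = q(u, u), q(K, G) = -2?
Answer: 270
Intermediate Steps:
v = 11/2 (v = -½ + 6 = 11/2 ≈ 5.5000)
H(D, u) = -5 (H(D, u) = -3 - 2 = -5)
-54*H(1/(-1) + v/(-4), 6) = -54*(-5) = 270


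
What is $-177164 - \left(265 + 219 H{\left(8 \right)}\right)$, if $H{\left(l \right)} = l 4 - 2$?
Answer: $-183999$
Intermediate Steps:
$H{\left(l \right)} = -2 + 4 l$ ($H{\left(l \right)} = 4 l - 2 = -2 + 4 l$)
$-177164 - \left(265 + 219 H{\left(8 \right)}\right) = -177164 - \left(265 + 219 \left(-2 + 4 \cdot 8\right)\right) = -177164 - \left(265 + 219 \left(-2 + 32\right)\right) = -177164 - \left(265 + 219 \cdot 30\right) = -177164 - \left(265 + 6570\right) = -177164 - 6835 = -183999$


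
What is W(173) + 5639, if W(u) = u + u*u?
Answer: 35741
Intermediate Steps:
W(u) = u + u²
W(173) + 5639 = 173*(1 + 173) + 5639 = 173*174 + 5639 = 30102 + 5639 = 35741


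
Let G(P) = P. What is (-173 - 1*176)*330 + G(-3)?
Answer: -115173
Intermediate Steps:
(-173 - 1*176)*330 + G(-3) = (-173 - 1*176)*330 - 3 = (-173 - 176)*330 - 3 = -349*330 - 3 = -115170 - 3 = -115173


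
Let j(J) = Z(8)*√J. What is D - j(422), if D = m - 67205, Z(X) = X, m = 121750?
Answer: 54545 - 8*√422 ≈ 54381.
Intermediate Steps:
j(J) = 8*√J
D = 54545 (D = 121750 - 67205 = 54545)
D - j(422) = 54545 - 8*√422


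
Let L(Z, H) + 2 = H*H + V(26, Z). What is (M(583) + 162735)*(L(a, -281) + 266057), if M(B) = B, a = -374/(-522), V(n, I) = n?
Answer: 56351569356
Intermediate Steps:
a = 187/261 (a = -374*(-1/522) = 187/261 ≈ 0.71648)
L(Z, H) = 24 + H**2 (L(Z, H) = -2 + (H*H + 26) = -2 + (H**2 + 26) = -2 + (26 + H**2) = 24 + H**2)
(M(583) + 162735)*(L(a, -281) + 266057) = (583 + 162735)*((24 + (-281)**2) + 266057) = 163318*((24 + 78961) + 266057) = 163318*(78985 + 266057) = 163318*345042 = 56351569356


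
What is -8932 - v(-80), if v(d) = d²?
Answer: -15332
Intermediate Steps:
-8932 - v(-80) = -8932 - 1*(-80)² = -8932 - 1*6400 = -8932 - 6400 = -15332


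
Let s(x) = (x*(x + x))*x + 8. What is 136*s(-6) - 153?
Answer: -57817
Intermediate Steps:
s(x) = 8 + 2*x³ (s(x) = (x*(2*x))*x + 8 = (2*x²)*x + 8 = 2*x³ + 8 = 8 + 2*x³)
136*s(-6) - 153 = 136*(8 + 2*(-6)³) - 153 = 136*(8 + 2*(-216)) - 153 = 136*(8 - 432) - 153 = 136*(-424) - 153 = -57664 - 153 = -57817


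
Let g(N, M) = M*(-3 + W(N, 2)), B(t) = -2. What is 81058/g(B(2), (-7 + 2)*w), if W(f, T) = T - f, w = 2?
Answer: -40529/5 ≈ -8105.8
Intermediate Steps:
g(N, M) = M*(-1 - N) (g(N, M) = M*(-3 + (2 - N)) = M*(-1 - N))
81058/g(B(2), (-7 + 2)*w) = 81058/((-(-7 + 2)*2*(1 - 2))) = 81058/((-1*(-5*2)*(-1))) = 81058/((-1*(-10)*(-1))) = 81058/(-10) = 81058*(-⅒) = -40529/5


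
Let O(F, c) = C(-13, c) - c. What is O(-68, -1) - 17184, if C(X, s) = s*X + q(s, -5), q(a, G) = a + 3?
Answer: -17168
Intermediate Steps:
q(a, G) = 3 + a
C(X, s) = 3 + s + X*s (C(X, s) = s*X + (3 + s) = X*s + (3 + s) = 3 + s + X*s)
O(F, c) = 3 - 13*c (O(F, c) = (3 + c - 13*c) - c = (3 - 12*c) - c = 3 - 13*c)
O(-68, -1) - 17184 = (3 - 13*(-1)) - 17184 = (3 + 13) - 17184 = 16 - 17184 = -17168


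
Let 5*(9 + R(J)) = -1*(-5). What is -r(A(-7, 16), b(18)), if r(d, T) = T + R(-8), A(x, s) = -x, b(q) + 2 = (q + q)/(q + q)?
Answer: 9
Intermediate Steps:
R(J) = -8 (R(J) = -9 + (-1*(-5))/5 = -9 + (⅕)*5 = -9 + 1 = -8)
b(q) = -1 (b(q) = -2 + (q + q)/(q + q) = -2 + (2*q)/((2*q)) = -2 + (2*q)*(1/(2*q)) = -2 + 1 = -1)
r(d, T) = -8 + T (r(d, T) = T - 8 = -8 + T)
-r(A(-7, 16), b(18)) = -(-8 - 1) = -1*(-9) = 9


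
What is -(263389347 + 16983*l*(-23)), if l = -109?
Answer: -305965728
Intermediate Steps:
-(263389347 + 16983*l*(-23)) = -(263389347 + 42576381) = -16983/(1/((2507 + 6) + 15503)) = -16983/(1/(2513 + 15503)) = -16983/(1/18016) = -16983/1/18016 = -16983*18016 = -305965728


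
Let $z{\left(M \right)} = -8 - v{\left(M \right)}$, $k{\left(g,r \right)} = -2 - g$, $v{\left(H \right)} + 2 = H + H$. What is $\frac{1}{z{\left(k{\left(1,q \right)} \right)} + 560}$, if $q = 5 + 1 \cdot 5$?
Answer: $\frac{1}{560} \approx 0.0017857$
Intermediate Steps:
$v{\left(H \right)} = -2 + 2 H$ ($v{\left(H \right)} = -2 + \left(H + H\right) = -2 + 2 H$)
$q = 10$ ($q = 5 + 5 = 10$)
$z{\left(M \right)} = -6 - 2 M$ ($z{\left(M \right)} = -8 - \left(-2 + 2 M\right) = -6 - 2 M$)
$\frac{1}{z{\left(k{\left(1,q \right)} \right)} + 560} = \frac{1}{\left(-6 - 2 \left(-2 - 1\right)\right) + 560} = \frac{1}{\left(-6 - -6\right) + 560} = \frac{1}{\left(-6 + 6\right) + 560} = \frac{1}{0 + 560} = \frac{1}{560}$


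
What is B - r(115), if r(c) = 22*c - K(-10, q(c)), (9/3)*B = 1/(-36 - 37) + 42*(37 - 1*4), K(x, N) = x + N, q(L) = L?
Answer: -429898/219 ≈ -1963.0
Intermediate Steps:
K(x, N) = N + x
B = 101177/219 (B = (1/(-36 - 37) + 42*(37 - 1*4))/3 = (1/(-73) + 42*(37 - 4))/3 = (-1/73 + 42*33)/3 = (-1/73 + 1386)/3 = (⅓)*(101177/73) = 101177/219 ≈ 462.00)
r(c) = 10 + 21*c (r(c) = 22*c - (c - 10) = 22*c - (-10 + c) = 22*c + (10 - c) = 10 + 21*c)
B - r(115) = 101177/219 - (10 + 21*115) = 101177/219 - (10 + 2415) = 101177/219 - 1*2425 = 101177/219 - 2425 = -429898/219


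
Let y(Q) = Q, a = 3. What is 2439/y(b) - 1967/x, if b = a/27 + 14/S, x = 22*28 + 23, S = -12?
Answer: -28090751/12141 ≈ -2313.7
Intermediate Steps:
x = 639 (x = 616 + 23 = 639)
b = -19/18 (b = 3/27 + 14/(-12) = 3*(1/27) + 14*(-1/12) = ⅑ - 7/6 = -19/18 ≈ -1.0556)
2439/y(b) - 1967/x = 2439/(-19/18) - 1967/639 = 2439*(-18/19) - 1967*1/639 = -43902/19 - 1967/639 = -28090751/12141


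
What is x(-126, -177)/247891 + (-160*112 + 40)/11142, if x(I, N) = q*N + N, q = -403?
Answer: -606582202/460333587 ≈ -1.3177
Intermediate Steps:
x(I, N) = -402*N (x(I, N) = -403*N + N = -402*N)
x(-126, -177)/247891 + (-160*112 + 40)/11142 = -402*(-177)/247891 + (-160*112 + 40)/11142 = 71154*(1/247891) + (-17920 + 40)*(1/11142) = 71154/247891 - 17880*1/11142 = 71154/247891 - 2980/1857 = -606582202/460333587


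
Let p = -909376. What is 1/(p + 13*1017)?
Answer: -1/896155 ≈ -1.1159e-6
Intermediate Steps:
1/(p + 13*1017) = 1/(-909376 + 13*1017) = 1/(-909376 + 13221) = 1/(-896155) = -1/896155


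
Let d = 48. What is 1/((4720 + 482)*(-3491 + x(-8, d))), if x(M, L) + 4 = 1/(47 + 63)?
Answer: -55/999951849 ≈ -5.5003e-8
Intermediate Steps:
x(M, L) = -439/110 (x(M, L) = -4 + 1/(47 + 63) = -4 + 1/110 = -439/110)
1/((4720 + 482)*(-3491 + x(-8, d))) = 1/((4720 + 482)*(-3491 - 439/110)) = 1/(5202*(-384449/110)) = 1/(-999951849/55) = -55/999951849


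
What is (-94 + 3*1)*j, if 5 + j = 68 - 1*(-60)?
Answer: -11193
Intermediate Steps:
j = 123 (j = -5 + (68 - 1*(-60)) = -5 + (68 + 60) = -5 + 128 = 123)
(-94 + 3*1)*j = (-94 + 3*1)*123 = (-94 + 3)*123 = -91*123 = -11193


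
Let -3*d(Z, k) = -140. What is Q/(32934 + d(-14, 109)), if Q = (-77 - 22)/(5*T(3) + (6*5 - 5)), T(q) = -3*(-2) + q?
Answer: -297/6925940 ≈ -4.2882e-5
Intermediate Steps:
d(Z, k) = 140/3 (d(Z, k) = -1/3*(-140) = 140/3)
T(q) = 6 + q
Q = -99/70 (Q = (-77 - 22)/(5*(6 + 3) + (6*5 - 5)) = -99/(5*9 + (30 - 5)) = -99/(45 + 25) = -99/70 ≈ -1.4143)
Q/(32934 + d(-14, 109)) = -99/70/(32934 + 140/3) = -99/70/(98942/3) = (3/98942)*(-99/70) = -297/6925940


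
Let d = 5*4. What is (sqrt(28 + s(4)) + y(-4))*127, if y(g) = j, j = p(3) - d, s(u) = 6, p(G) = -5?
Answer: -3175 + 127*sqrt(34) ≈ -2434.5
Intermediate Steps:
d = 20
j = -25 (j = -5 - 1*20 = -5 - 20 = -25)
y(g) = -25
(sqrt(28 + s(4)) + y(-4))*127 = (sqrt(28 + 6) - 25)*127 = (sqrt(34) - 25)*127 = (-25 + sqrt(34))*127 = -3175 + 127*sqrt(34)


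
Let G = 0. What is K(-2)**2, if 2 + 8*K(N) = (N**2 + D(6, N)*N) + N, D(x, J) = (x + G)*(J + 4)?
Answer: 9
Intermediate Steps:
D(x, J) = x*(4 + J) (D(x, J) = (x + 0)*(J + 4) = x*(4 + J))
K(N) = -1/4 + N/8 + N**2/8 + N*(24 + 6*N)/8 (K(N) = -1/4 + ((N**2 + (6*(4 + N))*N) + N)/8 = -1/4 + ((N**2 + (24 + 6*N)*N) + N)/8 = -1/4 + ((N**2 + N*(24 + 6*N)) + N)/8 = -1/4 + (N + N**2 + N*(24 + 6*N))/8 = -1/4 + (N/8 + N**2/8 + N*(24 + 6*N)/8) = -1/4 + N/8 + N**2/8 + N*(24 + 6*N)/8)
K(-2)**2 = (-1/4 + (7/8)*(-2)**2 + (25/8)*(-2))**2 = (-1/4 + (7/8)*4 - 25/4)**2 = (-1/4 + 7/2 - 25/4)**2 = (-3)**2 = 9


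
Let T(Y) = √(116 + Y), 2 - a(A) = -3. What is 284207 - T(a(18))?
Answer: 284196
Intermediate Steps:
a(A) = 5 (a(A) = 2 - 1*(-3) = 2 + 3 = 5)
284207 - T(a(18)) = 284207 - √(116 + 5) = 284207 - √121 = 284207 - 1*11 = 284207 - 11 = 284196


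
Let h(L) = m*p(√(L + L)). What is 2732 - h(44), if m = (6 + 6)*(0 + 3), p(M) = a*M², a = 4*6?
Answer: -73300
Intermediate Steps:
a = 24
p(M) = 24*M²
m = 36 (m = 12*3 = 36)
h(L) = 1728*L (h(L) = 36*(24*(√(L + L))²) = 36*(24*(√(2*L))²) = 36*(24*(√2*√L)²) = 36*(24*(2*L)) = 36*(48*L) = 1728*L)
2732 - h(44) = 2732 - 1728*44 = 2732 - 1*76032 = 2732 - 76032 = -73300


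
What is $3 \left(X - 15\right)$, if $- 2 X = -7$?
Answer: $- \frac{69}{2} \approx -34.5$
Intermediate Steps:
$X = \frac{7}{2}$ ($X = \left(- \frac{1}{2}\right) \left(-7\right) = \frac{7}{2} \approx 3.5$)
$3 \left(X - 15\right) = 3 \left(\frac{7}{2} - 15\right) = 3 \left(- \frac{23}{2}\right) = - \frac{69}{2}$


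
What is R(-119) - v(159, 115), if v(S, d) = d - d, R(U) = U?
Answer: -119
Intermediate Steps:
v(S, d) = 0
R(-119) - v(159, 115) = -119 - 1*0 = -119 + 0 = -119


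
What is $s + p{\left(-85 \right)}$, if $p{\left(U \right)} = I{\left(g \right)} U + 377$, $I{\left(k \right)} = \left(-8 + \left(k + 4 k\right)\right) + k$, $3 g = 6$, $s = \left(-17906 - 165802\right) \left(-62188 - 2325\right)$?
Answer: $11851554241$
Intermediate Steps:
$s = 11851554204$ ($s = \left(-183708\right) \left(-64513\right) = 11851554204$)
$g = 2$ ($g = \frac{1}{3} \cdot 6 = 2$)
$I{\left(k \right)} = -8 + 6 k$ ($I{\left(k \right)} = \left(-8 + 5 k\right) + k = -8 + 6 k$)
$p{\left(U \right)} = 377 + 4 U$ ($p{\left(U \right)} = \left(-8 + 6 \cdot 2\right) U + 377 = \left(-8 + 12\right) U + 377 = 4 U + 377 = 377 + 4 U$)
$s + p{\left(-85 \right)} = 11851554204 + \left(377 + 4 \left(-85\right)\right) = 11851554204 + \left(377 - 340\right) = 11851554204 + 37 = 11851554241$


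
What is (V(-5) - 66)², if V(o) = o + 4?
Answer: 4489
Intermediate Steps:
V(o) = 4 + o
(V(-5) - 66)² = ((4 - 5) - 66)² = (-1 - 66)² = (-67)² = 4489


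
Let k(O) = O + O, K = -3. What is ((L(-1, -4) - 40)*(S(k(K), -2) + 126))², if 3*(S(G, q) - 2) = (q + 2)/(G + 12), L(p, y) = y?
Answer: 31719424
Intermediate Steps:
k(O) = 2*O
S(G, q) = 2 + (2 + q)/(3*(12 + G)) (S(G, q) = 2 + ((q + 2)/(G + 12))/3 = 2 + ((2 + q)/(12 + G))/3 = 2 + (2 + q)/(3*(12 + G)))
((L(-1, -4) - 40)*(S(k(K), -2) + 126))² = ((-4 - 40)*((74 - 2 + 6*(2*(-3)))/(3*(12 + 2*(-3))) + 126))² = (-44*((74 - 2 + 6*(-6))/(3*(12 - 6)) + 126))² = (-44*((⅓)*(74 - 2 - 36)/6 + 126))² = (-44*((⅓)*(⅙)*36 + 126))² = (-44*(2 + 126))² = (-44*128)² = (-5632)² = 31719424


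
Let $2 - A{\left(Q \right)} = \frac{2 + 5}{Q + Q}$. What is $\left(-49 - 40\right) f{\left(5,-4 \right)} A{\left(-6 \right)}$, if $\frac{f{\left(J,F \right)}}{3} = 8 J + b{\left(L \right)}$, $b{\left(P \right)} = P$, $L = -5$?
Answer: $- \frac{96565}{4} \approx -24141.0$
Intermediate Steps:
$A{\left(Q \right)} = 2 - \frac{7}{2 Q}$ ($A{\left(Q \right)} = 2 - \frac{2 + 5}{Q + Q} = 2 - \frac{7}{2 Q}$)
$f{\left(J,F \right)} = -15 + 24 J$ ($f{\left(J,F \right)} = 3 \left(8 J - 5\right) = 3 \left(-5 + 8 J\right) = -15 + 24 J$)
$\left(-49 - 40\right) f{\left(5,-4 \right)} A{\left(-6 \right)} = \left(-49 - 40\right) \left(-15 + 24 \cdot 5\right) \left(2 - \frac{7}{2 \left(-6\right)}\right) = \left(-49 - 40\right) \left(-15 + 120\right) \left(2 - - \frac{7}{12}\right) = \left(-89\right) 105 \left(2 + \frac{7}{12}\right) = \left(-9345\right) \frac{31}{12} = - \frac{96565}{4}$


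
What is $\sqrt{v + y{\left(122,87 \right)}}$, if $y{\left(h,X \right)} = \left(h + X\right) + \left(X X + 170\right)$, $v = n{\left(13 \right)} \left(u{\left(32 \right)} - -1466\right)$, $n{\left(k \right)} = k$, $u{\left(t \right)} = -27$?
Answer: $\sqrt{26655} \approx 163.26$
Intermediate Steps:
$v = 18707$ ($v = 13 \left(-27 - -1466\right) = 13 \left(-27 + 1466\right) = 13 \cdot 1439 = 18707$)
$y{\left(h,X \right)} = 170 + X + h + X^{2}$ ($y{\left(h,X \right)} = \left(X + h\right) + \left(X^{2} + 170\right) = \left(X + h\right) + \left(170 + X^{2}\right) = 170 + X + h + X^{2}$)
$\sqrt{v + y{\left(122,87 \right)}} = \sqrt{18707 + \left(170 + 87 + 122 + 87^{2}\right)} = \sqrt{18707 + \left(170 + 87 + 122 + 7569\right)} = \sqrt{18707 + 7948} = \sqrt{26655}$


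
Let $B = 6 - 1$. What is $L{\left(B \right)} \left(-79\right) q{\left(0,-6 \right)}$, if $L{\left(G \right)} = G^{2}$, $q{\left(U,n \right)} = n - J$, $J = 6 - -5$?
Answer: $33575$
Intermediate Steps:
$B = 5$ ($B = 6 - 1 = 5$)
$J = 11$ ($J = 6 + 5 = 11$)
$q{\left(U,n \right)} = -11 + n$ ($q{\left(U,n \right)} = n - 11 = -11 + n$)
$L{\left(B \right)} \left(-79\right) q{\left(0,-6 \right)} = 5^{2} \left(-79\right) \left(-11 - 6\right) = 25 \left(-79\right) \left(-17\right) = \left(-1975\right) \left(-17\right) = 33575$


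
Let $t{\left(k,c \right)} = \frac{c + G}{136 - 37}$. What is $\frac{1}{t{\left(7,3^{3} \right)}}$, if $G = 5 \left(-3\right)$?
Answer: $\frac{33}{4} \approx 8.25$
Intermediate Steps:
$G = -15$
$t{\left(k,c \right)} = - \frac{5}{33} + \frac{c}{99}$ ($t{\left(k,c \right)} = \frac{c - 15}{136 - 37} = \frac{-15 + c}{99} = \left(-15 + c\right) \frac{1}{99} = - \frac{5}{33} + \frac{c}{99}$)
$\frac{1}{t{\left(7,3^{3} \right)}} = \frac{1}{- \frac{5}{33} + \frac{3^{3}}{99}} = \frac{1}{- \frac{5}{33} + \frac{1}{99} \cdot 27} = \frac{1}{- \frac{5}{33} + \frac{3}{11}} = \frac{1}{\frac{4}{33}} = \frac{33}{4}$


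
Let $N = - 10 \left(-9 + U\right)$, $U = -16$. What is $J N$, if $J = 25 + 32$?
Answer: $14250$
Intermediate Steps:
$J = 57$
$N = 250$ ($N = - 10 \left(-9 - 16\right) = \left(-10\right) \left(-25\right) = 250$)
$J N = 57 \cdot 250 = 14250$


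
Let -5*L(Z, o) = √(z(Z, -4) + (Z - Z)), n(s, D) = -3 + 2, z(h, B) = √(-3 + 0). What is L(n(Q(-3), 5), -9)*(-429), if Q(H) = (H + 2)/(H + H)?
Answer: 429*3^(¼)*√I/5 ≈ 79.846 + 79.846*I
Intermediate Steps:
z(h, B) = I*√3 (z(h, B) = √(-3) = I*√3)
Q(H) = (2 + H)/(2*H) (Q(H) = (2 + H)/((2*H)) = (2 + H)*(1/(2*H)) = (2 + H)/(2*H))
n(s, D) = -1
L(Z, o) = -3^(¼)*√I/5 (L(Z, o) = -√(I*√3 + (Z - Z))/5 = -√(I*√3 + 0)/5 = -3^(¼)*√I/5)
L(n(Q(-3), 5), -9)*(-429) = -3^(¼)*√I/5*(-429) = 429*3^(¼)*√I/5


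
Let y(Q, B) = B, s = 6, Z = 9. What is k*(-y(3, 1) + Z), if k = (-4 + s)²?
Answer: 32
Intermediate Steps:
k = 4 (k = (-4 + 6)² = 2² = 4)
k*(-y(3, 1) + Z) = 4*(-1*1 + 9) = 4*(-1 + 9) = 4*8 = 32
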